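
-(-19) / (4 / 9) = 171 / 4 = 42.75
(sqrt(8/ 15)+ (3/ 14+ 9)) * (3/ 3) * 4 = 8 * sqrt(30)/ 15+ 258/ 7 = 39.78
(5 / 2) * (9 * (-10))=-225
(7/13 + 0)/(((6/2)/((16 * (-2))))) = -224/39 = -5.74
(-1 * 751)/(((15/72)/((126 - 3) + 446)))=-10255656/5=-2051131.20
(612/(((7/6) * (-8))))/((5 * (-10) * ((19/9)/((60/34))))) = 729/665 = 1.10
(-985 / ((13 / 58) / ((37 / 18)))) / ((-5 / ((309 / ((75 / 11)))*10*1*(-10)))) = -957978692 / 117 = -8187852.07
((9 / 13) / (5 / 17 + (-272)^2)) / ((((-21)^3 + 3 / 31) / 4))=-1581 / 391170055796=-0.00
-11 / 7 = -1.57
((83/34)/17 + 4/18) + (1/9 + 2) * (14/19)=9995/5202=1.92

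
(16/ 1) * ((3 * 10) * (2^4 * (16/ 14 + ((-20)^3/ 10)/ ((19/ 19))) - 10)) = -42980160/ 7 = -6140022.86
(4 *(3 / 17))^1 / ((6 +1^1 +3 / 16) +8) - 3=-4067 / 1377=-2.95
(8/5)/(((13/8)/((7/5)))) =448/325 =1.38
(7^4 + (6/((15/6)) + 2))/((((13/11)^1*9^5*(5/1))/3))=44099/2132325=0.02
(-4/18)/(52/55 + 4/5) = -55/432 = -0.13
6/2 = 3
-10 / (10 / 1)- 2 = -3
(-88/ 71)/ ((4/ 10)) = -220/ 71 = -3.10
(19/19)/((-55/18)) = -18/55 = -0.33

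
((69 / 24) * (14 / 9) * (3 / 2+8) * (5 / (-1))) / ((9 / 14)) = -107065 / 324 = -330.45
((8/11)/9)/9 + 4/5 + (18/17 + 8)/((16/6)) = 4.21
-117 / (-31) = 117 / 31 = 3.77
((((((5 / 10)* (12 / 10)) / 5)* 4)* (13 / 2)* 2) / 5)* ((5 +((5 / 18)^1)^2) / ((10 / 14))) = 29939 / 3375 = 8.87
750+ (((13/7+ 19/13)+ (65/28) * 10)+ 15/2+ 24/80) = 713743/910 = 784.33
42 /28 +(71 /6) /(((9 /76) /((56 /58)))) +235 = 521447 /1566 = 332.98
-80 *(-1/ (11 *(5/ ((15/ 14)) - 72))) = -120/ 1111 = -0.11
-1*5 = -5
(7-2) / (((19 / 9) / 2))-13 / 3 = 23 / 57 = 0.40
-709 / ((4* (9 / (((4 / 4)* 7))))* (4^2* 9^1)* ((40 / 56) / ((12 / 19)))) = -0.85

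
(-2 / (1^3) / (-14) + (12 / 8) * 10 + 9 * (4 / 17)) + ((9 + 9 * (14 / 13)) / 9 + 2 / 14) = 30136 / 1547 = 19.48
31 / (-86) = -31 / 86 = -0.36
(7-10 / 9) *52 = 2756 / 9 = 306.22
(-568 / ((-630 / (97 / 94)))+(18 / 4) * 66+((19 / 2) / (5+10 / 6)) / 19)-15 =6703831 / 23688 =283.01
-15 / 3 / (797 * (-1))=5 / 797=0.01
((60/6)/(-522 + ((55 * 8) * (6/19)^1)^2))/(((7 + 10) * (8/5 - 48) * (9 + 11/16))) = -3610/51818218857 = -0.00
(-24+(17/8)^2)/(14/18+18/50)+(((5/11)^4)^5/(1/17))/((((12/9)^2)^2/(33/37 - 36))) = -6984013621142291206393111275/407826428928077338057719808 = -17.12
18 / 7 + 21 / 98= 39 / 14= 2.79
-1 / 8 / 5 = -1 / 40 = -0.02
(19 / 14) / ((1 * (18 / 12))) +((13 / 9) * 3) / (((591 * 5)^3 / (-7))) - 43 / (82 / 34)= -376003266852617 / 22216498266375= -16.92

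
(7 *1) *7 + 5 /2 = 103 /2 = 51.50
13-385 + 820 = 448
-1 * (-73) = 73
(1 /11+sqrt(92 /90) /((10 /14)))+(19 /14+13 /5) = 7 * sqrt(230) /75+3117 /770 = 5.46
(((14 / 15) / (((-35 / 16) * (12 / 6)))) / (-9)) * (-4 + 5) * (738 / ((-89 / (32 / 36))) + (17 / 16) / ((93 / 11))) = -0.17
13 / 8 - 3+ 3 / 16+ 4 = 45 / 16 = 2.81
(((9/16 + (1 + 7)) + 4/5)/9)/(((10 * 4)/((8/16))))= 749/57600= 0.01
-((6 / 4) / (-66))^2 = -1 / 1936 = -0.00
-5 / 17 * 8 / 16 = -5 / 34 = -0.15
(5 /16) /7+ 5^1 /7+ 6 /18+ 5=2047 /336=6.09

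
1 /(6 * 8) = 1 /48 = 0.02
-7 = -7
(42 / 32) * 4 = 21 / 4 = 5.25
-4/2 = -2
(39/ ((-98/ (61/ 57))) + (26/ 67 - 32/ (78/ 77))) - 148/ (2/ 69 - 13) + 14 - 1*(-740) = 3195283989797/ 4354538370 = 733.78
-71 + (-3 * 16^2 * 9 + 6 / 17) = -118705 / 17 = -6982.65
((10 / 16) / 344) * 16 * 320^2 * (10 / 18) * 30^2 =64000000 / 43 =1488372.09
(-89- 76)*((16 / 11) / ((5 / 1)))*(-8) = 384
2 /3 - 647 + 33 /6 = -3845 /6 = -640.83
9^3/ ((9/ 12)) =972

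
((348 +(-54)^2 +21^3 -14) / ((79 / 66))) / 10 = 412863 / 395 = 1045.22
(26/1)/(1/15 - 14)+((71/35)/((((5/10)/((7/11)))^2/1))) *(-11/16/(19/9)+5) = 620437/45980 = 13.49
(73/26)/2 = 73/52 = 1.40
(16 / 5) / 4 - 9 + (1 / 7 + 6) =-72 / 35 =-2.06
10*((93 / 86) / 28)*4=465 / 301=1.54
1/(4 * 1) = 1/4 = 0.25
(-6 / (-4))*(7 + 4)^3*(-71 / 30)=-94501 / 20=-4725.05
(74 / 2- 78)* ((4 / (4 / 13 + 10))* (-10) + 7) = -8569 / 67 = -127.90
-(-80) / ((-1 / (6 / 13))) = -480 / 13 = -36.92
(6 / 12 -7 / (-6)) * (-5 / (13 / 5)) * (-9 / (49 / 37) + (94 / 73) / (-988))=1501368625 / 68914482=21.79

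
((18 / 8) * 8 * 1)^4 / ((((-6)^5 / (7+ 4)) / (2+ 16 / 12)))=-495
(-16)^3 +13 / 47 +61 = -189632 / 47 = -4034.72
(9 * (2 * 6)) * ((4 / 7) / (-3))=-144 / 7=-20.57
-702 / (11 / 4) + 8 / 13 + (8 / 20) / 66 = -49657 / 195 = -254.65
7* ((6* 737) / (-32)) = -15477 / 16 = -967.31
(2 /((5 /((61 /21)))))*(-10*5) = -1220 /21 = -58.10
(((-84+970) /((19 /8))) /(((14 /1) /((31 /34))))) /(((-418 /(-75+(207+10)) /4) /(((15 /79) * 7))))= -234010320 /5333053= -43.88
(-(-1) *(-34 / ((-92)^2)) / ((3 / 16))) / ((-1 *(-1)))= -34 / 1587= -0.02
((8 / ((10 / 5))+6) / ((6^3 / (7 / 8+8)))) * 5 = 1775 / 864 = 2.05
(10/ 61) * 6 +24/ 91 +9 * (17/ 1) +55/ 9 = 8011348/ 49959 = 160.36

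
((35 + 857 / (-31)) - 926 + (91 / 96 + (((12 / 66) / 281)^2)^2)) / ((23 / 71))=-769589063822562501467 / 271662033430635936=-2832.89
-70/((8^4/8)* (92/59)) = -2065/23552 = -0.09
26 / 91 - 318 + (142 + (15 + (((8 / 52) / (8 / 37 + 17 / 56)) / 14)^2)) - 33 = -265813356044 / 1372196007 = -193.71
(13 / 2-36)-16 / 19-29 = -2255 / 38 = -59.34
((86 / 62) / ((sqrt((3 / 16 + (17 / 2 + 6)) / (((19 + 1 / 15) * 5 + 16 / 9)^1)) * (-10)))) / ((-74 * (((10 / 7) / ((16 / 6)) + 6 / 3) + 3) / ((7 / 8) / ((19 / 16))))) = 16856 * sqrt(205390) / 11907150375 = 0.00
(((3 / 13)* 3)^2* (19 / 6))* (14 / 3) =1197 / 169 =7.08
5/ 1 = 5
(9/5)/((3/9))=27/5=5.40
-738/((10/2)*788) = -0.19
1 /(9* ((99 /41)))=41 /891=0.05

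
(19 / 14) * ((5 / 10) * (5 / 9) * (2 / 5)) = 19 / 126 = 0.15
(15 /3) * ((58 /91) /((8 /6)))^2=37845 /33124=1.14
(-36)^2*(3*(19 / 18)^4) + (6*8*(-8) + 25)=4467.70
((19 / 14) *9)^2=29241 / 196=149.19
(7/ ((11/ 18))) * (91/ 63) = 182/ 11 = 16.55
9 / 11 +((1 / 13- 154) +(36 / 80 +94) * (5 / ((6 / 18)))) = 1263.65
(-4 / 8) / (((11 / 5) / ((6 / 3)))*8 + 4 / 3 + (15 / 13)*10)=-195 / 8452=-0.02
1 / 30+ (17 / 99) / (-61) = 0.03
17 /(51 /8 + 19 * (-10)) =-136 /1469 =-0.09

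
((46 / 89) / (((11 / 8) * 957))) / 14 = 184 / 6558321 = 0.00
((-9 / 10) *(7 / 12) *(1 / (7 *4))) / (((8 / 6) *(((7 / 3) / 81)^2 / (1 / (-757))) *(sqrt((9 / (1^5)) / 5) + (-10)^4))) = 332150625 / 148371997329304 - 1594323 *sqrt(5) / 11869759786344320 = 0.00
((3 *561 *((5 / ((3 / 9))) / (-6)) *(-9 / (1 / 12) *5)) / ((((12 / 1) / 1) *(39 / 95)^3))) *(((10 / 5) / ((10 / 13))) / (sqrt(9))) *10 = 4008228125 / 169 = 23717326.18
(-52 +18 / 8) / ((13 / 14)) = -1393 / 26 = -53.58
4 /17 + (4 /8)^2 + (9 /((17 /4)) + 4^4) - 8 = 17041 /68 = 250.60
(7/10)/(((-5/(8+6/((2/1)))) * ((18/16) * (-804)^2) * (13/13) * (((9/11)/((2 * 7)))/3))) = -5929/54541350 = -0.00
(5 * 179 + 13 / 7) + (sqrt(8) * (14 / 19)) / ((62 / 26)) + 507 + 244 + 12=1660.73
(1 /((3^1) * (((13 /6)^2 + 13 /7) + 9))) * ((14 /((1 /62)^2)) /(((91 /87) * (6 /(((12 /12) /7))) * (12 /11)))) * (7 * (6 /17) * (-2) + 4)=-19619776 /866099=-22.65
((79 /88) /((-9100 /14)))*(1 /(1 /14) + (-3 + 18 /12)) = -79 /4576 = -0.02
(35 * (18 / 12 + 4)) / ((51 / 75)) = 283.09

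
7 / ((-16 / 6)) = -21 / 8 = -2.62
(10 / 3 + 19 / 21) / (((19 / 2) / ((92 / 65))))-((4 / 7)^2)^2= 4668488 / 8895705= 0.52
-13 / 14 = -0.93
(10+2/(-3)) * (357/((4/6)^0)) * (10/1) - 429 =32891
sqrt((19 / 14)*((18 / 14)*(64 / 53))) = 12*sqrt(2014) / 371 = 1.45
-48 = -48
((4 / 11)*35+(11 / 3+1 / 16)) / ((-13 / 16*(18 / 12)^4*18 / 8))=-556096 / 312741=-1.78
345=345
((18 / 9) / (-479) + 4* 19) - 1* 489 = -197829 / 479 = -413.00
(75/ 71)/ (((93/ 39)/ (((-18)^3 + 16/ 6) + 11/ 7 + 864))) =-33877675/ 15407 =-2198.85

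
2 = 2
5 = 5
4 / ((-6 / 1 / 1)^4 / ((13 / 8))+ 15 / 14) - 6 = -871354 / 145347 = -5.99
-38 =-38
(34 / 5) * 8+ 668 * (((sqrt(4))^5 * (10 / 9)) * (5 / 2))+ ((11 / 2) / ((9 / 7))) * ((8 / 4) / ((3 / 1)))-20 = 8021029 / 135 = 59415.03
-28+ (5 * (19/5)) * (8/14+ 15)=267.86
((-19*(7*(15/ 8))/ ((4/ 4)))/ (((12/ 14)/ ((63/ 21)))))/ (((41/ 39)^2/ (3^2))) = -191166885/ 26896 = -7107.63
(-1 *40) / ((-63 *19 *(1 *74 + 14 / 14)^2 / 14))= 16 / 192375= 0.00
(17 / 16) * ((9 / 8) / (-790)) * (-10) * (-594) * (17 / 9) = -85833 / 5056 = -16.98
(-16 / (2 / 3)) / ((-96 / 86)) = 43 / 2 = 21.50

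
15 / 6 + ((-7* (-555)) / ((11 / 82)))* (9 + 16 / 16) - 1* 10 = 6371235 / 22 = 289601.59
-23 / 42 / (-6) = 23 / 252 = 0.09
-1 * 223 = -223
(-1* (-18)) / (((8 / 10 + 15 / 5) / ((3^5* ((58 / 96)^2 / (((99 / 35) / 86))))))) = 170870175 / 13376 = 12774.39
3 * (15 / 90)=1 / 2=0.50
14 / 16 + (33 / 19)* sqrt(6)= 7 / 8 + 33* sqrt(6) / 19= 5.13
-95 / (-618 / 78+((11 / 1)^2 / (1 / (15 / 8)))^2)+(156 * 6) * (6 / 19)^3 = 8656297157248 / 293690946047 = 29.47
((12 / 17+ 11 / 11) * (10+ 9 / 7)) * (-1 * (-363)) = 831633 / 119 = 6988.51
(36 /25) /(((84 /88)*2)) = 132 /175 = 0.75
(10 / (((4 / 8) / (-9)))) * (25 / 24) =-375 / 2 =-187.50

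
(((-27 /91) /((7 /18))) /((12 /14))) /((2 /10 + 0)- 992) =45 /50141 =0.00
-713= -713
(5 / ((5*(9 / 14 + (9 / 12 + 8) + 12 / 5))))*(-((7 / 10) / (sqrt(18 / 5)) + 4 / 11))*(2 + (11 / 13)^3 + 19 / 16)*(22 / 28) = -10267411*sqrt(10) / 348215712 -666715 / 7254494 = -0.19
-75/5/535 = -3/107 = -0.03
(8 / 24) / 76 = 1 / 228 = 0.00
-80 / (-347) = 80 / 347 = 0.23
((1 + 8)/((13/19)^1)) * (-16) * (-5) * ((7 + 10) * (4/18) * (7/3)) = 361760/39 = 9275.90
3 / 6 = 1 / 2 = 0.50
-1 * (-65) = 65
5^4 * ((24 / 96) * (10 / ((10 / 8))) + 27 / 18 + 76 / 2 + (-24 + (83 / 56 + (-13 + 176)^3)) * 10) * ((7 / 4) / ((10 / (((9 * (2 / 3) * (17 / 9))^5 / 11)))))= 71738512573565375 / 891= 80514604459669.33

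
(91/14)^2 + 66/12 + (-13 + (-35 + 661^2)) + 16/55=96122629/220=436921.04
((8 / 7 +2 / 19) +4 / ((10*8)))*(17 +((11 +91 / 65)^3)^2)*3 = 588396392024031 / 41562500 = 14156905.67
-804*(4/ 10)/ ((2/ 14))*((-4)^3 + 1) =709128/ 5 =141825.60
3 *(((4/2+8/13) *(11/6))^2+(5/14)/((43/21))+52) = 9832061/43602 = 225.50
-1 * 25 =-25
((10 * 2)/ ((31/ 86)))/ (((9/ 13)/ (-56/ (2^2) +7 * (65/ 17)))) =156520/ 153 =1023.01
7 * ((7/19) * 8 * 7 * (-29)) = -79576/19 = -4188.21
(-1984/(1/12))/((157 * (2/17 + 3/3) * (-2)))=202368/2983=67.84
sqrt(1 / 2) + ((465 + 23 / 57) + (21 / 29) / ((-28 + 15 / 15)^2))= sqrt(2) / 2 + 62314405 / 133893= 466.11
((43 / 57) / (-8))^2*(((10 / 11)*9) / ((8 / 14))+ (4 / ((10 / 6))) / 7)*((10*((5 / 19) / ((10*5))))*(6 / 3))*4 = 6957787 / 126754320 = 0.05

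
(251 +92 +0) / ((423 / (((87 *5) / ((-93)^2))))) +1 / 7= 1567654 / 8536563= 0.18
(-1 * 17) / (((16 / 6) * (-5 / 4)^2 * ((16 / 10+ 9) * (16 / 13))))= -663 / 2120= -0.31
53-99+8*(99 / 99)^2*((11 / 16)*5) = -37 / 2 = -18.50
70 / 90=7 / 9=0.78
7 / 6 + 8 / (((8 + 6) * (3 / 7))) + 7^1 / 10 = 16 / 5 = 3.20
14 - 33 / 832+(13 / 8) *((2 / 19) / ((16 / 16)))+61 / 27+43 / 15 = 41096651 / 2134080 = 19.26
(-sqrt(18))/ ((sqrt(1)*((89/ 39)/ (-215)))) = 25155*sqrt(2)/ 89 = 399.71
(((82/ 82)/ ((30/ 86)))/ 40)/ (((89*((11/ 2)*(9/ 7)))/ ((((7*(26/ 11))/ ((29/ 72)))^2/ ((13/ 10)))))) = 73627008/ 498120095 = 0.15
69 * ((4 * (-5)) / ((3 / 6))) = -2760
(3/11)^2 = 9/121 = 0.07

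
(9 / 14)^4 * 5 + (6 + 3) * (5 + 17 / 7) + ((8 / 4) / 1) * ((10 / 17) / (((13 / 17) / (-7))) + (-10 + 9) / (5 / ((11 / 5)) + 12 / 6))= 1325562223 / 23472176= 56.47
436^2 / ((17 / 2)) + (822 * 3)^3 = 254934602024 / 17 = 14996153060.24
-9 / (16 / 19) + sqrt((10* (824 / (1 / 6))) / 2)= -171 / 16 + 4* sqrt(1545)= 146.54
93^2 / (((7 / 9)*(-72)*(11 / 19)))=-164331 / 616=-266.77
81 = 81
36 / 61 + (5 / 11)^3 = 55541 / 81191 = 0.68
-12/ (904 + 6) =-6/ 455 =-0.01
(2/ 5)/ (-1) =-0.40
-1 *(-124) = 124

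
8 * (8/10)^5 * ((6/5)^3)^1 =1769472/390625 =4.53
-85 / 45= -17 / 9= -1.89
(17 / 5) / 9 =0.38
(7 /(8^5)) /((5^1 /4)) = 7 /40960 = 0.00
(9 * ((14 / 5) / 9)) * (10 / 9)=28 / 9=3.11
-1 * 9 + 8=-1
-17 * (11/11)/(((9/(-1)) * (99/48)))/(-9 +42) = 272/9801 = 0.03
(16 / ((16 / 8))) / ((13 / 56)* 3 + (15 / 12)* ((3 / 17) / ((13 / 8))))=99008 / 10299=9.61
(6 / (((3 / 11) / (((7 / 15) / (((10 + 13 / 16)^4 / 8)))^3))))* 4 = 4349972836881633640448 / 2425643736370176578570225733375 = 0.00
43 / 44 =0.98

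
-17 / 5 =-3.40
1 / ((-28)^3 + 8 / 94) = -47 / 1031740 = -0.00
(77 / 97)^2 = 5929 / 9409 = 0.63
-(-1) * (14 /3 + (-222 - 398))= -1846 /3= -615.33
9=9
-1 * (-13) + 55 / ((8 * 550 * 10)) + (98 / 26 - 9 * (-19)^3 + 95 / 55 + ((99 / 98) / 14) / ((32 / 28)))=86535834633 / 1401400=61749.56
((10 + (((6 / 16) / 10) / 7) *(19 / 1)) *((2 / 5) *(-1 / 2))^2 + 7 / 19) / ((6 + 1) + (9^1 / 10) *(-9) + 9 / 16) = -205483 / 142975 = -1.44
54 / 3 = 18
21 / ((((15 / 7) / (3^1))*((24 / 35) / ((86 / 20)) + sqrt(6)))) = -353976 / 451085 + 4439449*sqrt(6) / 902170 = 11.27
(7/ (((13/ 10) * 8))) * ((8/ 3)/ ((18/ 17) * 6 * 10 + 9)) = 1190/ 48087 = 0.02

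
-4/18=-2/9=-0.22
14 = 14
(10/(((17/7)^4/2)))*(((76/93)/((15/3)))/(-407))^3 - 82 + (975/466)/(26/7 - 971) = -82.00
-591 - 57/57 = -592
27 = 27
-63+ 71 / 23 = -1378 / 23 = -59.91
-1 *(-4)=4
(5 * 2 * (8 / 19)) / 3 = 80 / 57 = 1.40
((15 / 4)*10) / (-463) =-0.08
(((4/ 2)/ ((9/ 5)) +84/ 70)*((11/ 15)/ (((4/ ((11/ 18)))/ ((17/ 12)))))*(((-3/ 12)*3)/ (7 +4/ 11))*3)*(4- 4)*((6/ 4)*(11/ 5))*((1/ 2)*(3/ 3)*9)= 0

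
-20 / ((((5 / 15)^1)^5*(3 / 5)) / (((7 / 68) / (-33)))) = 4725 / 187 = 25.27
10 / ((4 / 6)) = 15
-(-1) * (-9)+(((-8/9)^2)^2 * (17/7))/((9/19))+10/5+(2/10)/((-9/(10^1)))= -1662247/413343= -4.02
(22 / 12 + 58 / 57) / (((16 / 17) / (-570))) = -27625 / 16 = -1726.56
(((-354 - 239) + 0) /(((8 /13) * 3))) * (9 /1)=-2890.88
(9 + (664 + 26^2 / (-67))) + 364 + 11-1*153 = 59289 / 67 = 884.91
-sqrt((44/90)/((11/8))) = -4 * sqrt(5)/15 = -0.60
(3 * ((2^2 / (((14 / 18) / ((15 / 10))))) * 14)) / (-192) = -27 / 16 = -1.69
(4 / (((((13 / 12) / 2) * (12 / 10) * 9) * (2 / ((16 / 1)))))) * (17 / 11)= 10880 / 1287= 8.45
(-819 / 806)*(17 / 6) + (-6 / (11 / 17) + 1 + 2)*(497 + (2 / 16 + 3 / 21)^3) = -16988546751 / 5444096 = -3120.55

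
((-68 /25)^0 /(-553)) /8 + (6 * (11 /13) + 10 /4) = 435751 /57512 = 7.58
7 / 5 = 1.40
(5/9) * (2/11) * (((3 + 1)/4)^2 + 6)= 70/99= 0.71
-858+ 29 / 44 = -37723 / 44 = -857.34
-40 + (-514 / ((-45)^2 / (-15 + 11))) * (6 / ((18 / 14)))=-214216 / 6075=-35.26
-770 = -770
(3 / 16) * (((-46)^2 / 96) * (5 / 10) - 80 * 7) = -26351 / 256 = -102.93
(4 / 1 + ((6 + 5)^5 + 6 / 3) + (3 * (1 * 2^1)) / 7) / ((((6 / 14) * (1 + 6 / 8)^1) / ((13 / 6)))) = 29312530 / 63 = 465278.25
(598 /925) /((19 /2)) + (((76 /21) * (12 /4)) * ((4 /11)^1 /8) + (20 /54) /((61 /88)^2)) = 181146708914 /135959479425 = 1.33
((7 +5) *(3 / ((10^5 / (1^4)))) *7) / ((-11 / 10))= -0.00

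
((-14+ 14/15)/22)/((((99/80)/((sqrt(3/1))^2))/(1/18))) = -0.08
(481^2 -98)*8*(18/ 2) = 16650936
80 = 80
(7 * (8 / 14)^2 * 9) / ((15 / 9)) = 432 / 35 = 12.34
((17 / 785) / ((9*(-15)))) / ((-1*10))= 17 / 1059750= 0.00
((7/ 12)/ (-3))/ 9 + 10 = 3233/ 324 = 9.98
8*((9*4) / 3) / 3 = 32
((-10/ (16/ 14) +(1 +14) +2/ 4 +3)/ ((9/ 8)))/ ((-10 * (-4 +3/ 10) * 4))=13/ 222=0.06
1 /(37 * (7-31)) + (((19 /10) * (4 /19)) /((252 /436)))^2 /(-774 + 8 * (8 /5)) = -19621897 /11178450360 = -0.00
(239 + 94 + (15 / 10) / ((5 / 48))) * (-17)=-29529 / 5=-5905.80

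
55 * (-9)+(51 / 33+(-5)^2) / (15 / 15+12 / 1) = -70493 / 143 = -492.96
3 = 3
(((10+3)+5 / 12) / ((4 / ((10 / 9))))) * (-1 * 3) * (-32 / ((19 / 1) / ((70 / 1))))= 225400 / 171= 1318.13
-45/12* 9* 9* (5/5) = -1215/4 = -303.75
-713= -713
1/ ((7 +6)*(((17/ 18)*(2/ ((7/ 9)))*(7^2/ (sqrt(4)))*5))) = 2/ 7735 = 0.00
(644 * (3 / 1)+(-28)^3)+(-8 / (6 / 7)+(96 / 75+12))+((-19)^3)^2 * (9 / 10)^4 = 925403594123 / 30000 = 30846786.47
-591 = -591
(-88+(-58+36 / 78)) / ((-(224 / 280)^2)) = 227.40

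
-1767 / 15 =-589 / 5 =-117.80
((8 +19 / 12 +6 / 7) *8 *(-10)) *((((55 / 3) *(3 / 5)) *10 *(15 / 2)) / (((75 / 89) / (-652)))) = 11195922320 / 21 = 533139158.10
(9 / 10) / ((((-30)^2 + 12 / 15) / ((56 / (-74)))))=-63 / 83324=-0.00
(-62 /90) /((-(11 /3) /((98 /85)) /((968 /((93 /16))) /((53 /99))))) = 1517824 /22525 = 67.38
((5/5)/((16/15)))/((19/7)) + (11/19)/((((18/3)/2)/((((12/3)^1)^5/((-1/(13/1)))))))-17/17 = -2343509/912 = -2569.64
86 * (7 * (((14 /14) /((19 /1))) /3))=602 /57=10.56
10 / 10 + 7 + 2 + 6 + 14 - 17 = 13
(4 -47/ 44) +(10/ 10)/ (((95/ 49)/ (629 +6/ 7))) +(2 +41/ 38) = 1383097/ 4180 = 330.88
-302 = -302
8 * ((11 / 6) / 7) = 44 / 21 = 2.10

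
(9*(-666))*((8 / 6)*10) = -79920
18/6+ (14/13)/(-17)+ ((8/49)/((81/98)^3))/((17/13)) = 3.16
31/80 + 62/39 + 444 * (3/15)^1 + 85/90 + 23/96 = 344303/3744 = 91.96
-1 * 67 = -67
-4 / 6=-2 / 3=-0.67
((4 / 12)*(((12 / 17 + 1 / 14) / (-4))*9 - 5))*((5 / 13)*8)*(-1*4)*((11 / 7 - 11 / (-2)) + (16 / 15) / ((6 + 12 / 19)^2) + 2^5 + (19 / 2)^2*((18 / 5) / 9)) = 115053117500 / 55260387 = 2082.02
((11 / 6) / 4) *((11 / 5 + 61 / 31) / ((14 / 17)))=60401 / 26040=2.32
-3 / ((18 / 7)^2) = -49 / 108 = -0.45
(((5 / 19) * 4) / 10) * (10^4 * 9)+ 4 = 180076 / 19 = 9477.68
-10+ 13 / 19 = -177 / 19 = -9.32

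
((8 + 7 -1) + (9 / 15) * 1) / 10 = 73 / 50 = 1.46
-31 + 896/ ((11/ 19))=16683/ 11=1516.64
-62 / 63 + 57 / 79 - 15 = -75962 / 4977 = -15.26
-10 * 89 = -890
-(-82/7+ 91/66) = 4775/462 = 10.34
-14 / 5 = -2.80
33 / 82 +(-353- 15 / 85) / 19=-25351 / 1394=-18.19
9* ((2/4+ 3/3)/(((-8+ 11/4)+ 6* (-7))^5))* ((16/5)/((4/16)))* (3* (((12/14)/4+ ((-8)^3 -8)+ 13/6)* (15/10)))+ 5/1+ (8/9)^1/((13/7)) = 1484817300755/270935176239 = 5.48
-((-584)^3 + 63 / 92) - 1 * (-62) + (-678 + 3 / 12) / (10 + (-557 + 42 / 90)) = 150222304164277 / 754216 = 199176766.56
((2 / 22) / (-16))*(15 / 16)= -0.01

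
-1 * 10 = -10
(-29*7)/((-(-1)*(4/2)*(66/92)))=-4669/33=-141.48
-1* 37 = -37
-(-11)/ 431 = 11/ 431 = 0.03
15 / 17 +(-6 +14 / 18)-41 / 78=-19355 / 3978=-4.87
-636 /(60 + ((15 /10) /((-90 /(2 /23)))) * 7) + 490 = 374410 /781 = 479.40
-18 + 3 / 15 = -89 / 5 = -17.80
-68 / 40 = -17 / 10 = -1.70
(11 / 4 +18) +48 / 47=21.77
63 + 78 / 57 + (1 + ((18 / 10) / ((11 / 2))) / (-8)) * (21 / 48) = 4333023 / 66880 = 64.79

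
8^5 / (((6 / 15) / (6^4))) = 106168320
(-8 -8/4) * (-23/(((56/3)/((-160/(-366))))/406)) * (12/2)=800400/61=13121.31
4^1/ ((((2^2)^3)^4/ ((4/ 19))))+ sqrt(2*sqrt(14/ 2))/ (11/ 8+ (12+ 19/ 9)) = 1/ 19922944+ 72*sqrt(2)*7^(1/ 4)/ 1115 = 0.15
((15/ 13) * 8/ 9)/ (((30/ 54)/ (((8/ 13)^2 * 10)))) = 15360/ 2197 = 6.99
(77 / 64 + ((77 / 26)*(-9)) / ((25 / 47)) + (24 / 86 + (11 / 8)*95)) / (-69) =-73338979 / 61713600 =-1.19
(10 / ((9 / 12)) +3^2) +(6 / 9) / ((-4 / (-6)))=70 / 3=23.33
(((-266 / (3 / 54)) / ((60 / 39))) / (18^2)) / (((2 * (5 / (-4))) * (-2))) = -1729 / 900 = -1.92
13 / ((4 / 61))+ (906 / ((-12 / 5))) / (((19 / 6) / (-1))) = 24127 / 76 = 317.46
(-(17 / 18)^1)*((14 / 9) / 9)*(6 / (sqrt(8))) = -0.35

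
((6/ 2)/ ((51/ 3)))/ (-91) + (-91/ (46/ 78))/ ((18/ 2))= -1830308/ 106743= -17.15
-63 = -63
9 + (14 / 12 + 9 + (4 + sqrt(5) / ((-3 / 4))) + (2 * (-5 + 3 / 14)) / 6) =151 / 7 - 4 * sqrt(5) / 3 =18.59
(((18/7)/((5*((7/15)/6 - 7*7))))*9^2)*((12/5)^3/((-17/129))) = 89.32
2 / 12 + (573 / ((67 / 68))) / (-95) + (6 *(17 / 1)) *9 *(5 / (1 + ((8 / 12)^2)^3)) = 127607597633 / 30284670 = 4213.60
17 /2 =8.50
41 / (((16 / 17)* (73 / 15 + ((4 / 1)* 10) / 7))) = 73185 / 17776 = 4.12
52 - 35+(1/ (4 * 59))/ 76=304913/ 17936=17.00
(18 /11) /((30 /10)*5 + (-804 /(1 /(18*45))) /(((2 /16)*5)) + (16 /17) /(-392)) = -14994 /9547561969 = -0.00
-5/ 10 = -1/ 2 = -0.50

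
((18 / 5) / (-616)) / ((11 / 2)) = -9 / 8470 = -0.00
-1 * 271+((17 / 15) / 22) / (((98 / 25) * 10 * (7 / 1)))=-271.00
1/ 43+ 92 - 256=-7051/ 43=-163.98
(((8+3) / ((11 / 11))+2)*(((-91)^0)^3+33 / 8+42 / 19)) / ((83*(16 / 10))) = 72475 / 100928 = 0.72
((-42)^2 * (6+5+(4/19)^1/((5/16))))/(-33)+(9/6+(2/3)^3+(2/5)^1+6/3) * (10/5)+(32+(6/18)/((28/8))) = -115248839/197505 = -583.52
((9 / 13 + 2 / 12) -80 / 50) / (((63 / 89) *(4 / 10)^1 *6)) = -25721 / 58968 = -0.44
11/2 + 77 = 165/2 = 82.50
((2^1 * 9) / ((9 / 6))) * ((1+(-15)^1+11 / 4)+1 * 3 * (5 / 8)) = -225 / 2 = -112.50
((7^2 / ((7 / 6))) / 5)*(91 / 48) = 637 / 40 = 15.92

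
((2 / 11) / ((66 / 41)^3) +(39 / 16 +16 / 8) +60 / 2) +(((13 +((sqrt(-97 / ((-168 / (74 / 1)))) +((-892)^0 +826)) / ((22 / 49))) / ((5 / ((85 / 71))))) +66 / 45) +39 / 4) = 119 * sqrt(75369) / 9372 +1122063669623 / 2245343760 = 503.21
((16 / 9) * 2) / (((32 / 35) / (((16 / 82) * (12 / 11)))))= 1120 / 1353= 0.83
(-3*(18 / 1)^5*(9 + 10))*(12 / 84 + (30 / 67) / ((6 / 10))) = -44913141792 / 469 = -95763628.55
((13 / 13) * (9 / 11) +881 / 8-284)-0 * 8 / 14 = -15229 / 88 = -173.06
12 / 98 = 6 / 49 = 0.12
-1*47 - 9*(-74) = 619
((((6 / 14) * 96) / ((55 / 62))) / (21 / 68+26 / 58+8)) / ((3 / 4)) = 46949376 / 6648565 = 7.06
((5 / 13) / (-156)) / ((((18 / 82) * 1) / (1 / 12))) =-0.00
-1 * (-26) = 26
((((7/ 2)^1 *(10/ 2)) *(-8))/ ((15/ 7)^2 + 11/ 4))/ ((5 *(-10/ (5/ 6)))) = 1372/ 4317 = 0.32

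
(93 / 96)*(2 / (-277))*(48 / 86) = -93 / 23822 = -0.00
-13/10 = -1.30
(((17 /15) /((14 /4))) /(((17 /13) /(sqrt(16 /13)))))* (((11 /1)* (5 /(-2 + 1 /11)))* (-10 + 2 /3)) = 3872* sqrt(13) /189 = 73.87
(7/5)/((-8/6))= -21/20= -1.05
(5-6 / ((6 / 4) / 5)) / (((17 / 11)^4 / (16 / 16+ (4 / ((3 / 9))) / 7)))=-4172685 / 584647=-7.14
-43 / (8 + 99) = -43 / 107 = -0.40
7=7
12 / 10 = 6 / 5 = 1.20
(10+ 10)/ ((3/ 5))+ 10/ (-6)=95/ 3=31.67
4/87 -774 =-67334/87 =-773.95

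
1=1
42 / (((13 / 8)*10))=168 / 65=2.58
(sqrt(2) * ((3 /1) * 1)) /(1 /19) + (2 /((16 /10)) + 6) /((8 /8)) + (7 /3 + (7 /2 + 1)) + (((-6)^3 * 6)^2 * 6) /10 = 57 * sqrt(2) + 60467021 /60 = 1007864.29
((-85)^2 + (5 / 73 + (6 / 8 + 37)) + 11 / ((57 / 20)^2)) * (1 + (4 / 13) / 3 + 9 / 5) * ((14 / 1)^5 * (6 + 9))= 524463591961879472 / 3083301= 170098083827.00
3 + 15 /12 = 4.25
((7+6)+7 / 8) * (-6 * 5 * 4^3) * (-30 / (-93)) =-266400 / 31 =-8593.55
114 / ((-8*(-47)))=57 / 188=0.30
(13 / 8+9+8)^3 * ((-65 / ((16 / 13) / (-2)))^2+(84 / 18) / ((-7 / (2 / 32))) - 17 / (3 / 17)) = 2341554855293 / 32768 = 71458583.23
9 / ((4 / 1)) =9 / 4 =2.25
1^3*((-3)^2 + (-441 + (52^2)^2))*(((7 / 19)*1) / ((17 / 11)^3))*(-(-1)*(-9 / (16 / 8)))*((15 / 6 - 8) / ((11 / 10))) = 1532661779880 / 93347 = 16418972.01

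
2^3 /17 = 8 /17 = 0.47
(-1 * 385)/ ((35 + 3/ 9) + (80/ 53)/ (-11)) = -10.94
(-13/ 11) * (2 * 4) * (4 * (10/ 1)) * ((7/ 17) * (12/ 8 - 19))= 509600/ 187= 2725.13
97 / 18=5.39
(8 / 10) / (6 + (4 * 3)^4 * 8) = 2 / 414735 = 0.00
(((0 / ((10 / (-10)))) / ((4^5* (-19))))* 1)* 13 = 0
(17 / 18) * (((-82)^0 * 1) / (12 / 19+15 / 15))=323 / 558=0.58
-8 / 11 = -0.73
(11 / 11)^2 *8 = 8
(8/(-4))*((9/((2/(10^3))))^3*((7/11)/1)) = -1275750000000/11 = -115977272727.27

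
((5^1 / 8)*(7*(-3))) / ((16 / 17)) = -1785 / 128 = -13.95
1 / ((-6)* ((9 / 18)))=-1 / 3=-0.33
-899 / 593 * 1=-899 / 593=-1.52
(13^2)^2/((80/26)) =371293/40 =9282.32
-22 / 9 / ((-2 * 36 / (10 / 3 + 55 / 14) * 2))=3355 / 27216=0.12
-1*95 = -95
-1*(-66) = 66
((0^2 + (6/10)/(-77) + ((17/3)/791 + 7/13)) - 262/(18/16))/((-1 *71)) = 1182686623/361396035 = 3.27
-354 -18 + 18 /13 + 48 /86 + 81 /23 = -366.54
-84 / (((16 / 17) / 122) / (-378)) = 4115853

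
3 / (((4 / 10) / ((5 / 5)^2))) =15 / 2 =7.50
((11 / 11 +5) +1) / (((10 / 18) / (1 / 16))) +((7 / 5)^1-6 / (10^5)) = 27343 / 12500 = 2.19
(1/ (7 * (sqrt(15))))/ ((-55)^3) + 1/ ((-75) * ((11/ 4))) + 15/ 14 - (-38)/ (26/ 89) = 19691197/ 150150 - sqrt(15)/ 17469375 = 131.14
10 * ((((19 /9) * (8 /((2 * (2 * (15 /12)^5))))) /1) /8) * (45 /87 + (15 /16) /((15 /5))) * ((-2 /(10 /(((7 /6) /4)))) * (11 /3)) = -450604 /1468125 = -0.31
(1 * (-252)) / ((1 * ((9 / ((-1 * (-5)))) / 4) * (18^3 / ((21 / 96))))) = -245 / 11664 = -0.02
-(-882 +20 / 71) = 62602 / 71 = 881.72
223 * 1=223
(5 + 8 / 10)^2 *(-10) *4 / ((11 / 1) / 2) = -13456 / 55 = -244.65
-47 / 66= -0.71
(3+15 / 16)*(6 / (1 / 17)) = 3213 / 8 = 401.62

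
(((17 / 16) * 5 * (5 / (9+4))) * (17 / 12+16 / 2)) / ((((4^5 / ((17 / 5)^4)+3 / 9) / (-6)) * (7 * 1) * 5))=-2406657615 / 5834253152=-0.41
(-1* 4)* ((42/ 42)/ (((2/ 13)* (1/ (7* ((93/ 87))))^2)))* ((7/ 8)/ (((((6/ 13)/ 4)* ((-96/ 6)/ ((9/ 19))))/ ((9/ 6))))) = 501356583/ 1022656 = 490.25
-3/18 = -1/6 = -0.17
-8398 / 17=-494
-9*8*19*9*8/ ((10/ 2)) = -98496/ 5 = -19699.20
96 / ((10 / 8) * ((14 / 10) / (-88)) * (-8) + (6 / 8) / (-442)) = 1867008 / 3061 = 609.93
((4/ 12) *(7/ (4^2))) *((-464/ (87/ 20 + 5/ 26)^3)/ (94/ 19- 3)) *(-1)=67790632000/ 182840614251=0.37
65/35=13/7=1.86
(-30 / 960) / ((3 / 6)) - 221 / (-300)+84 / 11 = 109699 / 13200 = 8.31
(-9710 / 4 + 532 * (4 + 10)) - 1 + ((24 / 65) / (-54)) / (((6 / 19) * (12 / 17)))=26427506 / 5265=5019.47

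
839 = 839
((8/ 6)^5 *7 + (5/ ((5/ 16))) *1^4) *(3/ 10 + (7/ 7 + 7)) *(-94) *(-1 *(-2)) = -86258912/ 1215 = -70994.99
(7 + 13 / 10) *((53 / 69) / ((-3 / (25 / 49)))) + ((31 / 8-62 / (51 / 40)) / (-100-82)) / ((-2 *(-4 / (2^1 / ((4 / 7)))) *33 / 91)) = -382427069 / 485565696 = -0.79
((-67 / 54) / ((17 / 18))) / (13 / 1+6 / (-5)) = -335 / 3009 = -0.11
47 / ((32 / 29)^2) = 38.60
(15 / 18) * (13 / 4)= 65 / 24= 2.71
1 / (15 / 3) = 1 / 5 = 0.20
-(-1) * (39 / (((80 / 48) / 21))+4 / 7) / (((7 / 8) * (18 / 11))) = 757636 / 2205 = 343.60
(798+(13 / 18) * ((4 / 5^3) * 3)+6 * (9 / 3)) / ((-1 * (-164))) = 153013 / 30750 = 4.98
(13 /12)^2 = 169 /144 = 1.17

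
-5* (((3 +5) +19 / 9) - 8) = -10.56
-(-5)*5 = 25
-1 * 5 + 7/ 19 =-88/ 19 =-4.63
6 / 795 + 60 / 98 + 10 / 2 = 5.62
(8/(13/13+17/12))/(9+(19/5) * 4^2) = 480/10121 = 0.05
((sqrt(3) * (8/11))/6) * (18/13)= 0.29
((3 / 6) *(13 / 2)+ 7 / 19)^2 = 75625 / 5776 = 13.09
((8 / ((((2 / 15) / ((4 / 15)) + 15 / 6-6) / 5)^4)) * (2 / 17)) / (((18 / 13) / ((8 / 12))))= 3.50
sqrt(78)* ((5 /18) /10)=sqrt(78) /36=0.25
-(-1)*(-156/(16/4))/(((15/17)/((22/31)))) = -4862/155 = -31.37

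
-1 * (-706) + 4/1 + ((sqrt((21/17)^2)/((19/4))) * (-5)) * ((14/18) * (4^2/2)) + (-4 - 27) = 650111/969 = 670.91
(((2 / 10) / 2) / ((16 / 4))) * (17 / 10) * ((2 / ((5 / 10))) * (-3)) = -51 / 100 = -0.51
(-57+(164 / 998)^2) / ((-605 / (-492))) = -6979675836 / 150645605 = -46.33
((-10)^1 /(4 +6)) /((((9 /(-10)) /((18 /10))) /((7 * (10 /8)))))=35 /2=17.50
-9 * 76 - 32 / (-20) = -3412 / 5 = -682.40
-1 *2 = -2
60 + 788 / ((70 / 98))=5816 / 5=1163.20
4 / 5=0.80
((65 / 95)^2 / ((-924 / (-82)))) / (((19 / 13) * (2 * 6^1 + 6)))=90077 / 57039444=0.00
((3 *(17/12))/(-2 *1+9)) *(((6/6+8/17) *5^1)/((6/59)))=7375/168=43.90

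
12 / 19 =0.63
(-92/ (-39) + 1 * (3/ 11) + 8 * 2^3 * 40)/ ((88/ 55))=5496845/ 3432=1601.64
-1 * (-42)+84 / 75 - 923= -21997 / 25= -879.88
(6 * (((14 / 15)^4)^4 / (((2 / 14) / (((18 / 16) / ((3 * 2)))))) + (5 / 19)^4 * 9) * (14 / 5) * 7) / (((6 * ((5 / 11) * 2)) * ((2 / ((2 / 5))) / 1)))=73569580433367310437184193 / 35666731055202484130859375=2.06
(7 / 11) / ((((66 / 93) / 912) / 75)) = 61333.88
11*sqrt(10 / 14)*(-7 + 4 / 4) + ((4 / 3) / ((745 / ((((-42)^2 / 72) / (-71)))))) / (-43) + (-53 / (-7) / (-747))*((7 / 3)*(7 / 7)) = -66*sqrt(35) / 7-120474499 / 5097120885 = -55.80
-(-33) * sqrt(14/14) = 33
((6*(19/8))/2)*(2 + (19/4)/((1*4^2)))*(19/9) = 17689/512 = 34.55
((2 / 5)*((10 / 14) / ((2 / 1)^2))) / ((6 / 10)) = 5 / 42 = 0.12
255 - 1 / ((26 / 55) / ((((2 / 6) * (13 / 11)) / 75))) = 22949 / 90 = 254.99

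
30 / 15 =2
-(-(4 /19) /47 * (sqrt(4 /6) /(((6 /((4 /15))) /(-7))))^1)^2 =-6272 /4844502675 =-0.00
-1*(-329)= 329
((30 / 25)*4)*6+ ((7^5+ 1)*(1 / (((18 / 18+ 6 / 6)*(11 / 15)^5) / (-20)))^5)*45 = -8681351659490341177145196399314861494896 / 49248663379038055473559205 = -176275883726530.26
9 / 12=3 / 4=0.75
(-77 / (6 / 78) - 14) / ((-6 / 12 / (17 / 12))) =17255 / 6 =2875.83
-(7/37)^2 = -49/1369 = -0.04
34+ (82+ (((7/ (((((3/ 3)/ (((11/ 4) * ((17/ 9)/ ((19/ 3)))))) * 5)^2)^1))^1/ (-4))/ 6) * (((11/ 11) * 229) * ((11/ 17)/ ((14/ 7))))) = 7199901719/ 62380800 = 115.42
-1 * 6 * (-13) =78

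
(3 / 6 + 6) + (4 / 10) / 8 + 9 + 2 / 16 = 627 / 40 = 15.68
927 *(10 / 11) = 842.73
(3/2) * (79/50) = 2.37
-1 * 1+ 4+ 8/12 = 11/3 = 3.67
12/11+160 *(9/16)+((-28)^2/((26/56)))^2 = 5300962682/1859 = 2851513.01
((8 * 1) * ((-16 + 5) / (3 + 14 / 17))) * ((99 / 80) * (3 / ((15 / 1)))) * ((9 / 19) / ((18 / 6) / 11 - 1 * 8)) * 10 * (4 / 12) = 35937 / 30875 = 1.16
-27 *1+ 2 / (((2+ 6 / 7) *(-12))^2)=-777551 / 28800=-27.00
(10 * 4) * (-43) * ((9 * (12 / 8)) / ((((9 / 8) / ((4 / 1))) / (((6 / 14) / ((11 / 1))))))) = -247680 / 77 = -3216.62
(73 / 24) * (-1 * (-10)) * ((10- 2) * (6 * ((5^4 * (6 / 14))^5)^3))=3827377826706442423538357000000000000000.00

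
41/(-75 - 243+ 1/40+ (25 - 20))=-1640/12519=-0.13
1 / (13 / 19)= 19 / 13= 1.46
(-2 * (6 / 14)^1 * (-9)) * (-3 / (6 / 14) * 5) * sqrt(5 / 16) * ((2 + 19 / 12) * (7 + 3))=-5408.49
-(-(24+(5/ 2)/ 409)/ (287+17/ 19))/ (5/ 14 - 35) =-2611721/ 1085056550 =-0.00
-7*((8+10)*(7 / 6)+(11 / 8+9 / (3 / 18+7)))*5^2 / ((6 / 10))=-7112875 / 1032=-6892.32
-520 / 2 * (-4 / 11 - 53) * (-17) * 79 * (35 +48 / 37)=-275272910380 / 407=-676346217.15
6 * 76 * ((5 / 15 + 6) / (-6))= -1444 / 3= -481.33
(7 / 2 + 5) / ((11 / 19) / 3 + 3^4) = 0.10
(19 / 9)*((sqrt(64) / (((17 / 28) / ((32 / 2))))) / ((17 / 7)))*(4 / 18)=953344 / 23409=40.73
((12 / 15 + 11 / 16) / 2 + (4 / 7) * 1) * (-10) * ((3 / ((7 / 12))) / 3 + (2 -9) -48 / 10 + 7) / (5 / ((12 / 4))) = 119313 / 4900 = 24.35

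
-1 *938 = -938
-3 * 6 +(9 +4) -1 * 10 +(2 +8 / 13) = -161 / 13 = -12.38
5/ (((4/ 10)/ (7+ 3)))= 125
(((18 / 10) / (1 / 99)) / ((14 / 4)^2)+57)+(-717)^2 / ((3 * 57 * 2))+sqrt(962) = sqrt(962)+14660747 / 9310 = 1605.75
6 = 6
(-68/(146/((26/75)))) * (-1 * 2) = 1768/5475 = 0.32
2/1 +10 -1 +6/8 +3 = 59/4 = 14.75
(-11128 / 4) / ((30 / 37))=-51467 / 15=-3431.13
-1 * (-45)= 45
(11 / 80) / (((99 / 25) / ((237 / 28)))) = 395 / 1344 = 0.29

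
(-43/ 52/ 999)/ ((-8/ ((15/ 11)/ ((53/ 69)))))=4945/ 26920608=0.00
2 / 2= 1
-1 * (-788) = 788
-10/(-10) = 1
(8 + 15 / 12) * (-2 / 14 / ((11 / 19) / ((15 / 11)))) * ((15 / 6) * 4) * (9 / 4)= -70.03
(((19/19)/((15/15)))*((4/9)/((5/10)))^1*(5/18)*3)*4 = 80/27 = 2.96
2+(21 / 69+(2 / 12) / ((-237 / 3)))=25099 / 10902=2.30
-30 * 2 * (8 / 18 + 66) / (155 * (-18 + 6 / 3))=299 / 186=1.61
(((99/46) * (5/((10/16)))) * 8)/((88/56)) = 2016/23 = 87.65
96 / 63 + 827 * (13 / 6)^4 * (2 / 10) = 165408749 / 45360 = 3646.58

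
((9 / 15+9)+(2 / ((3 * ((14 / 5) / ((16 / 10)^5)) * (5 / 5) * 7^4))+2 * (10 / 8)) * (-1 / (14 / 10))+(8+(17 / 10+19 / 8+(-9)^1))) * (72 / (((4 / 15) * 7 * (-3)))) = -11529235743 / 82354300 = -140.00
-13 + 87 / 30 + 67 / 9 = -2.66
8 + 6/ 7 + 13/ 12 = 835/ 84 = 9.94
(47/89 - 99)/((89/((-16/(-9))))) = -140224/71289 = -1.97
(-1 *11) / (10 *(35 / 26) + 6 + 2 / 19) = -0.56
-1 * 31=-31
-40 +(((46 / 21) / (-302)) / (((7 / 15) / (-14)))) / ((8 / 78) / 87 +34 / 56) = -345948160 / 8726743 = -39.64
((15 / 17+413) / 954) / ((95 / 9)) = 3518 / 85595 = 0.04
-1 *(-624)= 624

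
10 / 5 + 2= 4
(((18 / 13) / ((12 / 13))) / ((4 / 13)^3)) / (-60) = -2197 / 2560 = -0.86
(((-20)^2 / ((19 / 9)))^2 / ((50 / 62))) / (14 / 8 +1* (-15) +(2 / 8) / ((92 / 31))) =-394260480 / 116603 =-3381.22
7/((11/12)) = 84/11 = 7.64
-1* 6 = -6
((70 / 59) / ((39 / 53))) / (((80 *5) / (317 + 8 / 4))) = 118349 / 92040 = 1.29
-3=-3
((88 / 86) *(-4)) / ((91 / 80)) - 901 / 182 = -66903 / 7826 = -8.55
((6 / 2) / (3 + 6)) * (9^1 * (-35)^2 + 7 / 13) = 143332 / 39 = 3675.18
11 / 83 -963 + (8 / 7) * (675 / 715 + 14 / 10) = -398876726 / 415415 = -960.19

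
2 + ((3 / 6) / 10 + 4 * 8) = 681 / 20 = 34.05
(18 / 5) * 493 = 8874 / 5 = 1774.80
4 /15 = 0.27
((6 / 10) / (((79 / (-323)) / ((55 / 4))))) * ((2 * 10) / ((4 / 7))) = -373065 / 316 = -1180.59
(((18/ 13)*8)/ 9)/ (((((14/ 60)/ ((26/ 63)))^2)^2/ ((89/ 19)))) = 500564480000/ 8872028739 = 56.42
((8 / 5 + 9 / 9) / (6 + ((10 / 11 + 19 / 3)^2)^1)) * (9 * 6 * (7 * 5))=84.07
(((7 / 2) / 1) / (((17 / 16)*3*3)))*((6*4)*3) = 448 / 17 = 26.35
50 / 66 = 25 / 33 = 0.76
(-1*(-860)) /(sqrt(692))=430*sqrt(173) /173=32.69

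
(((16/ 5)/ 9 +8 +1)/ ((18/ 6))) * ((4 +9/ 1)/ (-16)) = -5473/ 2160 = -2.53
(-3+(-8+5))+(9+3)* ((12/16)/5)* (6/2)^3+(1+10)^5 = 805468/5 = 161093.60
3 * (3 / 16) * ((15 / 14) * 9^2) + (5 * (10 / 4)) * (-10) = -17065 / 224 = -76.18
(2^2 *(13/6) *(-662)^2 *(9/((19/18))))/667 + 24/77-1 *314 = 47071578710/975821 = 48237.92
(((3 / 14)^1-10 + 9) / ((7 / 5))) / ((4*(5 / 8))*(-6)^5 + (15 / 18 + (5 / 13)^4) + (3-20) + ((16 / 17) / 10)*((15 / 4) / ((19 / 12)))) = 1522158495 / 52768539677441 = 0.00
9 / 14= 0.64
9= 9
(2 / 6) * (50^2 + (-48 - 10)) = 814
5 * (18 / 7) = 90 / 7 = 12.86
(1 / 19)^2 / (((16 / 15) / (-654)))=-4905 / 2888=-1.70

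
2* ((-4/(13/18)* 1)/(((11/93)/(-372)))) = 4981824/143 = 34837.93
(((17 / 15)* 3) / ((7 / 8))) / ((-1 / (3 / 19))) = -408 / 665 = -0.61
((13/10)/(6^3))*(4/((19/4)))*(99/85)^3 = 0.01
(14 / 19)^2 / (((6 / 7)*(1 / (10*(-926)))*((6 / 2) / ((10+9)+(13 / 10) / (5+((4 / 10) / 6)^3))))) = -516179274835 / 13707531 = -37656.62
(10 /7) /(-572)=-5 /2002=-0.00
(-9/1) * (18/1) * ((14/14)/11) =-162/11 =-14.73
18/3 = 6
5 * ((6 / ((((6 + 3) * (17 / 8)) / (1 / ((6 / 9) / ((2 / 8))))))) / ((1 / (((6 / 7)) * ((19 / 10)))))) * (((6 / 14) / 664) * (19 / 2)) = 3249 / 553112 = 0.01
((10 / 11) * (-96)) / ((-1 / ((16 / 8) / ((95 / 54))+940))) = 1560576 / 19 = 82135.58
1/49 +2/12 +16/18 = 949/882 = 1.08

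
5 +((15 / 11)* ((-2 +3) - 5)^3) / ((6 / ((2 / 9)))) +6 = 769 / 99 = 7.77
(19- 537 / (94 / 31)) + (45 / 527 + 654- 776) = -13871153 / 49538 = -280.01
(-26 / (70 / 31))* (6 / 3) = -23.03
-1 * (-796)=796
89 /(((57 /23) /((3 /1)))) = 2047 /19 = 107.74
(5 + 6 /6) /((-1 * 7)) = -6 /7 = -0.86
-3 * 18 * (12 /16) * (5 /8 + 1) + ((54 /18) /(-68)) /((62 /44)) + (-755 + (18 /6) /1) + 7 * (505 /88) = -72130759 /92752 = -777.67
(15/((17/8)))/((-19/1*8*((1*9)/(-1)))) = 5/969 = 0.01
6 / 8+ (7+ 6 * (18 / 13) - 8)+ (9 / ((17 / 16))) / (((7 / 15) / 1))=162181 / 6188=26.21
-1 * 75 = -75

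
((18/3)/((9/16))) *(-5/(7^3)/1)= -160/1029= -0.16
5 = 5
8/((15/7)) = 56/15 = 3.73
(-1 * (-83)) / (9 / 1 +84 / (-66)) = 913 / 85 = 10.74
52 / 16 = 13 / 4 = 3.25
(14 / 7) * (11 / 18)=11 / 9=1.22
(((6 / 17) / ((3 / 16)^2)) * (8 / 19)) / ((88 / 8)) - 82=-869942 / 10659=-81.62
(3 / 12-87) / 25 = -347 / 100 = -3.47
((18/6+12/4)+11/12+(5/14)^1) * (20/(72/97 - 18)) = -296335/35154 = -8.43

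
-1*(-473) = 473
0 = 0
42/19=2.21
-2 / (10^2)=-1 / 50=-0.02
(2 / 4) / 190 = 1 / 380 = 0.00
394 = 394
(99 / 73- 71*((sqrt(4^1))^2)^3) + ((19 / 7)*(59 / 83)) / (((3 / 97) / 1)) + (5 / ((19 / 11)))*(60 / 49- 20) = -76738222714 / 16922787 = -4534.61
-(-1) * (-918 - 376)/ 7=-1294/ 7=-184.86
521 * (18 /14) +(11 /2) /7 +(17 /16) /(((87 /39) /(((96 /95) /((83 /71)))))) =2148253729 /3201310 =671.05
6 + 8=14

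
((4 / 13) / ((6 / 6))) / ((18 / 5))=10 / 117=0.09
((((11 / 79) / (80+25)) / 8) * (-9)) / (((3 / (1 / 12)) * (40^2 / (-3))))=11 / 141568000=0.00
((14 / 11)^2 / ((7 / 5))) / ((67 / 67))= 140 / 121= 1.16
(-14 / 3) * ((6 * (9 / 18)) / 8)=-7 / 4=-1.75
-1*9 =-9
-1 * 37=-37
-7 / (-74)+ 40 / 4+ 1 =821 / 74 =11.09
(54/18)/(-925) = -3/925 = -0.00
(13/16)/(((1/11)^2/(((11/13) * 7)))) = 9317/16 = 582.31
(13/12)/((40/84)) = 91/40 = 2.28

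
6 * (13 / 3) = 26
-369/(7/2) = -738/7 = -105.43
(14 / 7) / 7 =2 / 7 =0.29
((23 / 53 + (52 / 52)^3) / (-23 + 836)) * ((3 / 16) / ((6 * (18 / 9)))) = 19 / 689424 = 0.00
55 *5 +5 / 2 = 555 / 2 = 277.50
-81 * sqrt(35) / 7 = -68.46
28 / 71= 0.39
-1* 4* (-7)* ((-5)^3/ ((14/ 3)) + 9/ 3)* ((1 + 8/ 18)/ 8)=-481/ 4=-120.25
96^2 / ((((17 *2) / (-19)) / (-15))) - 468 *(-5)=1353060 / 17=79591.76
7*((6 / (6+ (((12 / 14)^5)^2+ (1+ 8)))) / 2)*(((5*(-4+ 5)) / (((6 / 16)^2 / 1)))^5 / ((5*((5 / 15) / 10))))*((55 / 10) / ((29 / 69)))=1678606316216306892800000 / 272566362040353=6158523390.97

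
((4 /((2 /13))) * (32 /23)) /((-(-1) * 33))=832 /759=1.10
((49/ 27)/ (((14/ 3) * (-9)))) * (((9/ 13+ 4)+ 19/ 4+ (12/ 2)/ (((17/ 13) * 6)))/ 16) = -63161/ 2291328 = -0.03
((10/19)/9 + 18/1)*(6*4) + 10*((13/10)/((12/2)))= 49655/114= 435.57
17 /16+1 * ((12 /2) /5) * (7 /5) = 1097 /400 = 2.74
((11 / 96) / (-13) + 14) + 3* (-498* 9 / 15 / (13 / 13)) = -882.41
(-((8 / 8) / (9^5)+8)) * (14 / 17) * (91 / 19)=-601828682 / 19072827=-31.55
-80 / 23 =-3.48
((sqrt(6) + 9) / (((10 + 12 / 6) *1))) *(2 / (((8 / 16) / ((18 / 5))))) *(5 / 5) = 6 *sqrt(6) / 5 + 54 / 5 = 13.74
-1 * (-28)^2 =-784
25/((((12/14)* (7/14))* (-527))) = -175/1581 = -0.11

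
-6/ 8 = -3/ 4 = -0.75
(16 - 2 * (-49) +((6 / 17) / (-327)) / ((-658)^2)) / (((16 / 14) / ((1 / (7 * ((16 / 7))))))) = 45730090643 / 7335152384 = 6.23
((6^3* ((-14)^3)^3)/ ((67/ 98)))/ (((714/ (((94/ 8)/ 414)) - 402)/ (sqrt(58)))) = -3425932133535744* sqrt(58)/ 12992305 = -2008198068.40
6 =6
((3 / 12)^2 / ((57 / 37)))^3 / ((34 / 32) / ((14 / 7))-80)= -50653 / 60281062272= -0.00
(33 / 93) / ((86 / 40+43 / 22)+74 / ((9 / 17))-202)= -21780 / 3567263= -0.01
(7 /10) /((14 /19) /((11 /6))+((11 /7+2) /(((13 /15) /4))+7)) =133133 /4542770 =0.03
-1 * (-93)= 93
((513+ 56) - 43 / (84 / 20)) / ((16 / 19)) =111473 / 168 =663.53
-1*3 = -3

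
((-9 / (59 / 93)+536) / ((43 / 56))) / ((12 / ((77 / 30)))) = 145.35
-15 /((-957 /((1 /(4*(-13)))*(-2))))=5 /8294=0.00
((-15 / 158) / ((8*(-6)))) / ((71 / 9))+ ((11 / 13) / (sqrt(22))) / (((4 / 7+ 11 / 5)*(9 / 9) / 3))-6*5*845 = -4550020755 / 179488+ 105*sqrt(22) / 2522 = -25349.80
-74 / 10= -37 / 5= -7.40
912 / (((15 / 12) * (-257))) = -3648 / 1285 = -2.84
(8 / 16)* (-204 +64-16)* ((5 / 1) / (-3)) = 130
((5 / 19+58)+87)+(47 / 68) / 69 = 12950813 / 89148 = 145.27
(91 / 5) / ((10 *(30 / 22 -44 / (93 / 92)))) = -93093 / 2156650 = -0.04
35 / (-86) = -0.41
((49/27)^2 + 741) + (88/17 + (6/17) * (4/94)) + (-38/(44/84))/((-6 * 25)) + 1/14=98939703131/131912550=750.04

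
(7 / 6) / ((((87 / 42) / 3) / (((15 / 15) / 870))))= 49 / 25230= 0.00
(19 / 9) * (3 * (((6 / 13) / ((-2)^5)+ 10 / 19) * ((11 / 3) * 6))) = 22253 / 312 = 71.32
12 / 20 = 3 / 5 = 0.60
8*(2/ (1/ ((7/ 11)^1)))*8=896/ 11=81.45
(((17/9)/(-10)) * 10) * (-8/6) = 68/27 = 2.52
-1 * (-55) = 55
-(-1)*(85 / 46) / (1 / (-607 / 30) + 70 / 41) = 1.11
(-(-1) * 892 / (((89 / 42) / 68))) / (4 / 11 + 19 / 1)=9341024 / 6319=1478.24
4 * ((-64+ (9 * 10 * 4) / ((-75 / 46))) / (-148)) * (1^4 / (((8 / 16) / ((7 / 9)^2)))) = 9.31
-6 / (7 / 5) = -30 / 7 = -4.29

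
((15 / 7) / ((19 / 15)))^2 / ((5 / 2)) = 20250 / 17689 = 1.14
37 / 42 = 0.88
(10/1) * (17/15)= 34/3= 11.33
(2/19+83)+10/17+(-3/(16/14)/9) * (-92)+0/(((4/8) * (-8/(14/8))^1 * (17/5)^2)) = 214201/1938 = 110.53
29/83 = 0.35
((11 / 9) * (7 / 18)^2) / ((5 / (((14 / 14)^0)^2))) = 539 / 14580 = 0.04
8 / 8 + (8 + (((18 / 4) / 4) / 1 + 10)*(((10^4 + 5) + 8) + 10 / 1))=892119 / 8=111514.88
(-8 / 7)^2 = 1.31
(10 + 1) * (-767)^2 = 6471179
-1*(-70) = 70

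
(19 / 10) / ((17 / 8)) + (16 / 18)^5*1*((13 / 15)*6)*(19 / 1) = 55.72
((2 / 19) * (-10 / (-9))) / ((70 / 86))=172 / 1197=0.14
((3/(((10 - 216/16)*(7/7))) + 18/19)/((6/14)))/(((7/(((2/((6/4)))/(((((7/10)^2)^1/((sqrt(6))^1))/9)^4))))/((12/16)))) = 94478400000000/766718533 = 123224.36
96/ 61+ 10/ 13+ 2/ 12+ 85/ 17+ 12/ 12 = 40489/ 4758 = 8.51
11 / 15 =0.73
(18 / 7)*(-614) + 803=-775.86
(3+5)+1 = 9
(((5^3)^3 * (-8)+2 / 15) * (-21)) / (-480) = -820312493 / 1200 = -683593.74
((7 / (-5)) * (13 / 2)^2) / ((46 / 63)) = -74529 / 920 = -81.01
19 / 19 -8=-7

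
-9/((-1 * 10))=9/10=0.90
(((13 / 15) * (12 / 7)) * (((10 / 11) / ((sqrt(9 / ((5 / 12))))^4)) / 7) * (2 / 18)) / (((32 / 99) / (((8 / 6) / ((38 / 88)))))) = 3575 / 8144388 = 0.00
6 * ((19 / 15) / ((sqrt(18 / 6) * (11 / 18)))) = 228 * sqrt(3) / 55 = 7.18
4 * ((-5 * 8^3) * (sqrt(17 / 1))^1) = -10240 * sqrt(17) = -42220.60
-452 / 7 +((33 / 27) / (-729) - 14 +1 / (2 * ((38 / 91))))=-270076295 / 3490452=-77.38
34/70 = 17/35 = 0.49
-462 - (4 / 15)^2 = -103966 / 225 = -462.07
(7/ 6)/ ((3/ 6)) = 7/ 3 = 2.33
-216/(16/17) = -459/2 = -229.50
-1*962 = -962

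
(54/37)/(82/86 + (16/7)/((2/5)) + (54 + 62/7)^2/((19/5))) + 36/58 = 27962051724/44948968963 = 0.62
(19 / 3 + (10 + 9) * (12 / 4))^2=36100 / 9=4011.11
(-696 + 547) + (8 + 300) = 159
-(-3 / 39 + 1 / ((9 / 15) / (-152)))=9883 / 39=253.41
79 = 79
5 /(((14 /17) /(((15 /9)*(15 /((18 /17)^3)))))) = 127.87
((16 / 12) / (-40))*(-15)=1 / 2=0.50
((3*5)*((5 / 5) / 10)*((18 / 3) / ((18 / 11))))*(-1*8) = -44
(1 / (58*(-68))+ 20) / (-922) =-78879 / 3636368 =-0.02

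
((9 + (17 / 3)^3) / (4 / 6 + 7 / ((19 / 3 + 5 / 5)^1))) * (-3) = -113432 / 321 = -353.37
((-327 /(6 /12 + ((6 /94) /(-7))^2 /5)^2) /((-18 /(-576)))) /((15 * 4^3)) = -12770564348290 /292922335729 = -43.60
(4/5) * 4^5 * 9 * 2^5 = 1179648/5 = 235929.60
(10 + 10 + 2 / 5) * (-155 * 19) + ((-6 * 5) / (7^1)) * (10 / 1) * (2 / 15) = -420586 / 7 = -60083.71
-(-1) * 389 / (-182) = -389 / 182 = -2.14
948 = 948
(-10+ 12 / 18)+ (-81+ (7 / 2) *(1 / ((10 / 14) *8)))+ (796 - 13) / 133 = -2675969 / 31920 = -83.83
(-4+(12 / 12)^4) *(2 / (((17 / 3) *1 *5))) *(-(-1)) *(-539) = 114.14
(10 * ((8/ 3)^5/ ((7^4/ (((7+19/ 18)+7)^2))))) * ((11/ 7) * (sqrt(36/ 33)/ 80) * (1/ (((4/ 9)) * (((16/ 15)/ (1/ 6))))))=5875280 * sqrt(33)/ 36756909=0.92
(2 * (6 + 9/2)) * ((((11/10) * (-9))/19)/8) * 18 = -18711/760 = -24.62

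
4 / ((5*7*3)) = 4 / 105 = 0.04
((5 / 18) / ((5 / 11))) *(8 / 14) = 22 / 63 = 0.35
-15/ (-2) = 15/ 2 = 7.50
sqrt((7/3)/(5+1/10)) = 0.68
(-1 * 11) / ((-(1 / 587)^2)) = 3790259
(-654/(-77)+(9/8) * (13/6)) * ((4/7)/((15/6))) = 2.50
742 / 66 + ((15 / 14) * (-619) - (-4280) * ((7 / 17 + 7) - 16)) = -37409.62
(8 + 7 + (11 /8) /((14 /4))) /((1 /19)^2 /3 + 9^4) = 466773 /198955792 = 0.00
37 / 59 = 0.63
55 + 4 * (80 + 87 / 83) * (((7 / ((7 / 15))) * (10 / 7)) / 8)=76640 / 83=923.37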